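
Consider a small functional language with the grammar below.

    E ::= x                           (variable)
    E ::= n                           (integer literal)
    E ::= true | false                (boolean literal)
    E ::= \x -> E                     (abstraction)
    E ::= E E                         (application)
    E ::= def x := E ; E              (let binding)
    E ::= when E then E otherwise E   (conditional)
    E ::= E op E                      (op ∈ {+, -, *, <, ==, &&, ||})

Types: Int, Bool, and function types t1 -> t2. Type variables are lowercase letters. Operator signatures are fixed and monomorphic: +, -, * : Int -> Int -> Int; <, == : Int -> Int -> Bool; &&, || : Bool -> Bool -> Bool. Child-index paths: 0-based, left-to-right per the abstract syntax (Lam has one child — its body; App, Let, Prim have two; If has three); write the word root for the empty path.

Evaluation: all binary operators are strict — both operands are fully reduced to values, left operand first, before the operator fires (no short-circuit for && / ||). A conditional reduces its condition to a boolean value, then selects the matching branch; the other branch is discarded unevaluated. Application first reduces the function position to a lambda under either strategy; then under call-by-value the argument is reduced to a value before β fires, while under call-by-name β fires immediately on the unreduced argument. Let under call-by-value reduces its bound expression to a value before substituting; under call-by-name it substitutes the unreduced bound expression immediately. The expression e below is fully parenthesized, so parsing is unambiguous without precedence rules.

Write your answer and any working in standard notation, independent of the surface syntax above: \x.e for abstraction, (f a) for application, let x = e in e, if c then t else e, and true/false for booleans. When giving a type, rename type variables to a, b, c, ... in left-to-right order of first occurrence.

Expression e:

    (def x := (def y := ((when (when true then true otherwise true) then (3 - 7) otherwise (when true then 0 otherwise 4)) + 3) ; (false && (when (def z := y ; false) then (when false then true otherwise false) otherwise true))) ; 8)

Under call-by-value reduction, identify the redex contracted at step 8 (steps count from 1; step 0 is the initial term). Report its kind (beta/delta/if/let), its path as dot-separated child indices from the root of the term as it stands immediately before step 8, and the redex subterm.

Answer: delta at 0 : (false && true)

Derivation:
step 0: (let x = (let y = ((if (if true then true else true) then (3 - 7) else (if true then 0 else 4)) + 3) in (false && (if (let z = y in false) then (if false then true else false) else true))) in 8)
step 1: [if@0.0.0.0] (let x = (let y = ((if true then (3 - 7) else (if true then 0 else 4)) + 3) in (false && (if (let z = y in false) then (if false then true else false) else true))) in 8)
step 2: [if@0.0.0] (let x = (let y = ((3 - 7) + 3) in (false && (if (let z = y in false) then (if false then true else false) else true))) in 8)
step 3: [delta@0.0.0] (let x = (let y = (-4 + 3) in (false && (if (let z = y in false) then (if false then true else false) else true))) in 8)
step 4: [delta@0.0] (let x = (let y = -1 in (false && (if (let z = y in false) then (if false then true else false) else true))) in 8)
step 5: [let@0] (let x = (false && (if (let z = -1 in false) then (if false then true else false) else true)) in 8)
step 6: [let@0.1.0] (let x = (false && (if false then (if false then true else false) else true)) in 8)
step 7: [if@0.1] (let x = (false && true) in 8)
step 8: [delta@0] (let x = false in 8)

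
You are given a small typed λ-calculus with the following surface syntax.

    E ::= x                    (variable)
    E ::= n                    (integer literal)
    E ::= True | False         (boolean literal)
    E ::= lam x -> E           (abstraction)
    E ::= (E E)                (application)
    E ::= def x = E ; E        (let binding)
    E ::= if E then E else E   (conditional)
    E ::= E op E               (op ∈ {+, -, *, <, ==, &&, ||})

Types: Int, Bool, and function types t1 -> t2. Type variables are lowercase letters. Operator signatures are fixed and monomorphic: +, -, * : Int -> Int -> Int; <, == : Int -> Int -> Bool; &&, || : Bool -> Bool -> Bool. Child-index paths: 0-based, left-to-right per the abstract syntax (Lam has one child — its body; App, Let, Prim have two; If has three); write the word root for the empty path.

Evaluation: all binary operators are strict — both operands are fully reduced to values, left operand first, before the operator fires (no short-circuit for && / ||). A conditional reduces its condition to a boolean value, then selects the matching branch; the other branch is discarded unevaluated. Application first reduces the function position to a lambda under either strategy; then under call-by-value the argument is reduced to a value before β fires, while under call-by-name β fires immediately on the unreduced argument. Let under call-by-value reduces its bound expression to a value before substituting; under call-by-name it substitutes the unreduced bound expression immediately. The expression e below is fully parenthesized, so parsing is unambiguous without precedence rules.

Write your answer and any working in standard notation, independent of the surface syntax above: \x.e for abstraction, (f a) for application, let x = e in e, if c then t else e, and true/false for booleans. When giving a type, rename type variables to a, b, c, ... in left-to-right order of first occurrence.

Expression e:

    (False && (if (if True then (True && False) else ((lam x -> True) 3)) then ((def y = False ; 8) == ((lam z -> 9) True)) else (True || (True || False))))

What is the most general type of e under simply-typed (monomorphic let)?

Derivation:
  unify Bool ~ Bool
  unify Bool ~ Bool
  unify Bool ~ Bool
  unify Bool ~ Bool
\x._ : a -> Bool
  unify a -> Bool ~ Int -> b
  unify a ~ Int
  unify Bool ~ b
_ _ : Bool
  unify Bool ~ Bool
  unify Bool ~ Bool
let y : Bool
  unify Int ~ Int
\z._ : c -> Int
  unify c -> Int ~ Bool -> d
  unify c ~ Bool
  unify Int ~ d
_ _ : Int
  unify Int ~ Int
  unify Bool ~ Bool
  unify Bool ~ Bool
  unify Bool ~ Bool
  unify Bool ~ Bool
  unify Bool ~ Bool
  unify Bool ~ Bool

Answer: Bool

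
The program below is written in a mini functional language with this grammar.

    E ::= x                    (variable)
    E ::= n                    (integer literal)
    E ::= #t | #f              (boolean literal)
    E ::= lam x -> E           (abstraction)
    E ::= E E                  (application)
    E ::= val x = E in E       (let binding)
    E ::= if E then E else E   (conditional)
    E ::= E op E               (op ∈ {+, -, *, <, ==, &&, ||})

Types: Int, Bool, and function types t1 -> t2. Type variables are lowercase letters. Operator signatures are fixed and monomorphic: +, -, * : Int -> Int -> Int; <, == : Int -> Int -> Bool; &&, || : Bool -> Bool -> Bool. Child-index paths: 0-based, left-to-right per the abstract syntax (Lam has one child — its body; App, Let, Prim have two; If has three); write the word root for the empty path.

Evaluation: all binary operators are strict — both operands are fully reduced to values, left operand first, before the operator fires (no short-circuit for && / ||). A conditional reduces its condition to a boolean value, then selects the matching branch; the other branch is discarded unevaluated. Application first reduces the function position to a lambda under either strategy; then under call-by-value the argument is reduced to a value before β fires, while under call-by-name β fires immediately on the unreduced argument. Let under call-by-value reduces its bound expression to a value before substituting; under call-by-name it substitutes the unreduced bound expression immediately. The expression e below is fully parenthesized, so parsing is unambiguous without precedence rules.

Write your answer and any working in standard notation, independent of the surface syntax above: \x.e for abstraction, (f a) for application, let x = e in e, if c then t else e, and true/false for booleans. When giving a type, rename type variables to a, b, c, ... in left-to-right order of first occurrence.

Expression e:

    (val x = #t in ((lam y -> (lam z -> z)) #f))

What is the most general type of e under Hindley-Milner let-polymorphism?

Working:
let x : Bool
z : b
\z._ : b -> b
\y._ : a -> b -> b
  unify a -> b -> b ~ Bool -> c
  unify a ~ Bool
  unify b -> b ~ c
_ _ : b -> b

Answer: a -> a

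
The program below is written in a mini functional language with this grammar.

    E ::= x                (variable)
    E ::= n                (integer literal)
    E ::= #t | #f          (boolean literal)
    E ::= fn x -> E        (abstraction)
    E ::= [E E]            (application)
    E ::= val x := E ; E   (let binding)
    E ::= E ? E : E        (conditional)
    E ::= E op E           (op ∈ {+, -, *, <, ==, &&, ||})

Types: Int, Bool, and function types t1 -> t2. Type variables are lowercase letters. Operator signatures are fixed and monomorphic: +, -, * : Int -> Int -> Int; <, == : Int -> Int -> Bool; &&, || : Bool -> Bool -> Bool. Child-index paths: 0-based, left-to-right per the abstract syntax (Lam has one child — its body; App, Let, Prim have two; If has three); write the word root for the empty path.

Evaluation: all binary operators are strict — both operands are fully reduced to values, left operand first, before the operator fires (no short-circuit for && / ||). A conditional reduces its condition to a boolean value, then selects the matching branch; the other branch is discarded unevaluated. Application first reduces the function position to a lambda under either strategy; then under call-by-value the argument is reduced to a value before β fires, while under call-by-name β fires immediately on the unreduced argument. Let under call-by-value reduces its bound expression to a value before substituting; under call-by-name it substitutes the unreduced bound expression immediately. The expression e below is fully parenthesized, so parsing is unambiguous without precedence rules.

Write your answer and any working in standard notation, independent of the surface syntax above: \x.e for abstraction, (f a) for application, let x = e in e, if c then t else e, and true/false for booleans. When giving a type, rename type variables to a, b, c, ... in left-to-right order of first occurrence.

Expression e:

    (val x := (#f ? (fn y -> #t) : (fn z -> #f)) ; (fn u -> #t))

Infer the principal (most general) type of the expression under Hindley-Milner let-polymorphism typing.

Answer: a -> Bool

Working:
  unify Bool ~ Bool
\y._ : a -> Bool
\z._ : b -> Bool
  unify a -> Bool ~ b -> Bool
  unify a ~ b
  unify Bool ~ Bool
let x : forall. b -> Bool
\u._ : c -> Bool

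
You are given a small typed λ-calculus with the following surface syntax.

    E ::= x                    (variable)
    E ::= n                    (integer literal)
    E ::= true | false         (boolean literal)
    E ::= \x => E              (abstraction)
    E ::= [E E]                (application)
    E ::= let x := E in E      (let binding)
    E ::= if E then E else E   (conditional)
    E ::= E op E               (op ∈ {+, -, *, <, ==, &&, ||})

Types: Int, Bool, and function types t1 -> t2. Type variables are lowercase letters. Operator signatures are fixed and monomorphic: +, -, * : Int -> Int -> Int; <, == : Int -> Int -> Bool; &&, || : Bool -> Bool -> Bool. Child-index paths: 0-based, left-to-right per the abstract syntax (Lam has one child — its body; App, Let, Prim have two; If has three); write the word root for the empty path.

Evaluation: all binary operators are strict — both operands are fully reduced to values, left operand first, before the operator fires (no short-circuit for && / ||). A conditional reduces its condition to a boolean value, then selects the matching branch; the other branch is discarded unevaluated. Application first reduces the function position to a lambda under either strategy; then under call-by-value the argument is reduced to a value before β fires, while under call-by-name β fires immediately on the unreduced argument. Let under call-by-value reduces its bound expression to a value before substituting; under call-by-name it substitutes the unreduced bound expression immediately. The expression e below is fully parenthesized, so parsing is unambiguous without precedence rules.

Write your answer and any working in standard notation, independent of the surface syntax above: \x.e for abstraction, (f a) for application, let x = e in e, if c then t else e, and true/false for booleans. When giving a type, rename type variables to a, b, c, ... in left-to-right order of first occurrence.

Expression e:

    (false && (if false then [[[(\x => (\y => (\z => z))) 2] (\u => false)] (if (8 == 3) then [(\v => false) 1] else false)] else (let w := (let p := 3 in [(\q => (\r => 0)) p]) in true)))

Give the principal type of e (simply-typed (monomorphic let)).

Working:
  unify Bool ~ Bool
  unify Bool ~ Bool
z : c
\z._ : c -> c
\y._ : b -> c -> c
\x._ : a -> b -> c -> c
  unify a -> b -> c -> c ~ Int -> d
  unify a ~ Int
  unify b -> c -> c ~ d
_ _ : b -> c -> c
\u._ : e -> Bool
  unify b -> c -> c ~ (e -> Bool) -> f
  unify b ~ e -> Bool
  unify c -> c ~ f
_ _ : c -> c
  unify Int ~ Int
  unify Int ~ Int
  unify Bool ~ Bool
\v._ : g -> Bool
  unify g -> Bool ~ Int -> h
  unify g ~ Int
  unify Bool ~ h
_ _ : Bool
  unify Bool ~ Bool
  unify c -> c ~ Bool -> i
  unify c ~ Bool
  unify Bool ~ i
_ _ : Bool
let p : Int
\r._ : k -> Int
\q._ : j -> k -> Int
p : Int
  unify j -> k -> Int ~ Int -> l
  unify j ~ Int
  unify k -> Int ~ l
_ _ : k -> Int
let w : k -> Int
  unify Bool ~ Bool
  unify Bool ~ Bool

Answer: Bool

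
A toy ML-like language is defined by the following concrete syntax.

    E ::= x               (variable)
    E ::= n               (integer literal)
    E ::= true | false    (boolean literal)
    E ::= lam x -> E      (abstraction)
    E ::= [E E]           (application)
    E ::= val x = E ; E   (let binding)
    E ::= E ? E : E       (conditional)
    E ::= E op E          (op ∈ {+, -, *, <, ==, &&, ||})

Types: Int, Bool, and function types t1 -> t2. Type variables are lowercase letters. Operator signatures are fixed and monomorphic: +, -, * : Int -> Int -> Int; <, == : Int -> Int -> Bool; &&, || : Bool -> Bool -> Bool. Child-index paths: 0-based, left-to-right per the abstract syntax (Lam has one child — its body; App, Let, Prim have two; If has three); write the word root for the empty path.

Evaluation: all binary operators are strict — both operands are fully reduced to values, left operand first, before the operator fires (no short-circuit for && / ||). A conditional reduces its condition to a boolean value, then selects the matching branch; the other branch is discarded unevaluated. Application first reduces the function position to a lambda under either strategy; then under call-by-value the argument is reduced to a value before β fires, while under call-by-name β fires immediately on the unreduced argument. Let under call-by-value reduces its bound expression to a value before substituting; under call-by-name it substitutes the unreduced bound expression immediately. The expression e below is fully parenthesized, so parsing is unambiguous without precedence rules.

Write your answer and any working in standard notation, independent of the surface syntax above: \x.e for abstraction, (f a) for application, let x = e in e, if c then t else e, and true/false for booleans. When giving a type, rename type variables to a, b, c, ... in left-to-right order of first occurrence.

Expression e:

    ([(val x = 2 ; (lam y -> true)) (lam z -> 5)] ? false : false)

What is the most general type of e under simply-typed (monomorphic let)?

Working:
let x : Int
\y._ : a -> Bool
\z._ : b -> Int
  unify a -> Bool ~ (b -> Int) -> c
  unify a ~ b -> Int
  unify Bool ~ c
_ _ : Bool
  unify Bool ~ Bool
  unify Bool ~ Bool

Answer: Bool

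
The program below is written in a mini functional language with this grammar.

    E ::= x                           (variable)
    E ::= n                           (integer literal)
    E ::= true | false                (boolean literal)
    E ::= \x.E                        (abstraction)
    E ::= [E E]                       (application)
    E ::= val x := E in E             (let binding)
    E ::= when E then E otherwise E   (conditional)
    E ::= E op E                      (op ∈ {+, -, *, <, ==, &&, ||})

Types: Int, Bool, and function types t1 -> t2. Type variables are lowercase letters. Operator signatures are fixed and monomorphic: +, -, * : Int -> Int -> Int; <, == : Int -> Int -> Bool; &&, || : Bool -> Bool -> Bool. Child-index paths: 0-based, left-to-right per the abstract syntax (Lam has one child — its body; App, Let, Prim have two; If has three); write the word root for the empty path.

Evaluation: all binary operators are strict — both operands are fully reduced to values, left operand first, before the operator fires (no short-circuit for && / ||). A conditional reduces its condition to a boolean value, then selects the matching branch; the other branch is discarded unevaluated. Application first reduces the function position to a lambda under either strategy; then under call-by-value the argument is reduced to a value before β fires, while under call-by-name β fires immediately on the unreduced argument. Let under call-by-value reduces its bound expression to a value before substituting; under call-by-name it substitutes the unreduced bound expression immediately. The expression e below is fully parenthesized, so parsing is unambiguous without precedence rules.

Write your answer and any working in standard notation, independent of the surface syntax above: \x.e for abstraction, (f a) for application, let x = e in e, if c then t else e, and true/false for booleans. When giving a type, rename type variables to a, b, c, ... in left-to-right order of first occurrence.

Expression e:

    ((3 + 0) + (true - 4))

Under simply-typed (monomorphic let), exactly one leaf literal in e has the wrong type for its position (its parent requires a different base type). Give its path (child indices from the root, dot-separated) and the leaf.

Derivation:
  unify Int ~ Int
  unify Int ~ Int
  unify Int ~ Int
  unify Bool ~ Int
  FAIL: mismatch Bool ~ Int

Answer: 1.0 : true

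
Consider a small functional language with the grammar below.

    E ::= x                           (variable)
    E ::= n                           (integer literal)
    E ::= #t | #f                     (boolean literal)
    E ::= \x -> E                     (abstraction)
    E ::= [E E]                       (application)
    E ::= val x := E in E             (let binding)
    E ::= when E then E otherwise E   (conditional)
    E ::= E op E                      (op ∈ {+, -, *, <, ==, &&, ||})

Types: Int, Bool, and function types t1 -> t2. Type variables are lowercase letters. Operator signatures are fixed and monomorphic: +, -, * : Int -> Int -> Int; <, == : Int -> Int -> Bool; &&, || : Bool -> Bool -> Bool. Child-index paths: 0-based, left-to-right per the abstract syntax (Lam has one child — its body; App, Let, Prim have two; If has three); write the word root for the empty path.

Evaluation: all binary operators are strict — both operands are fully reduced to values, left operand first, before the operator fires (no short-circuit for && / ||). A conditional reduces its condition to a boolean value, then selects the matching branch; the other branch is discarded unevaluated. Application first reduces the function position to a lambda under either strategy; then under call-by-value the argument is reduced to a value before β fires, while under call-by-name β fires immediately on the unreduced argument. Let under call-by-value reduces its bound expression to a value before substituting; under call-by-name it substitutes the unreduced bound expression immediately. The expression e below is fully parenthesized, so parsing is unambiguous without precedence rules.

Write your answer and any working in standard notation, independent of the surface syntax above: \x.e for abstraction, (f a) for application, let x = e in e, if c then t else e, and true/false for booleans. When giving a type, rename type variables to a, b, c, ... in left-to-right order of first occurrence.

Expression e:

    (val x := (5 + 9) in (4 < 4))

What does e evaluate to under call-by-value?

Trace:
step 0: (let x = (5 + 9) in (4 < 4))
step 1: [delta@0] (let x = 14 in (4 < 4))
step 2: [let@root] (4 < 4)
step 3: [delta@root] false

Answer: false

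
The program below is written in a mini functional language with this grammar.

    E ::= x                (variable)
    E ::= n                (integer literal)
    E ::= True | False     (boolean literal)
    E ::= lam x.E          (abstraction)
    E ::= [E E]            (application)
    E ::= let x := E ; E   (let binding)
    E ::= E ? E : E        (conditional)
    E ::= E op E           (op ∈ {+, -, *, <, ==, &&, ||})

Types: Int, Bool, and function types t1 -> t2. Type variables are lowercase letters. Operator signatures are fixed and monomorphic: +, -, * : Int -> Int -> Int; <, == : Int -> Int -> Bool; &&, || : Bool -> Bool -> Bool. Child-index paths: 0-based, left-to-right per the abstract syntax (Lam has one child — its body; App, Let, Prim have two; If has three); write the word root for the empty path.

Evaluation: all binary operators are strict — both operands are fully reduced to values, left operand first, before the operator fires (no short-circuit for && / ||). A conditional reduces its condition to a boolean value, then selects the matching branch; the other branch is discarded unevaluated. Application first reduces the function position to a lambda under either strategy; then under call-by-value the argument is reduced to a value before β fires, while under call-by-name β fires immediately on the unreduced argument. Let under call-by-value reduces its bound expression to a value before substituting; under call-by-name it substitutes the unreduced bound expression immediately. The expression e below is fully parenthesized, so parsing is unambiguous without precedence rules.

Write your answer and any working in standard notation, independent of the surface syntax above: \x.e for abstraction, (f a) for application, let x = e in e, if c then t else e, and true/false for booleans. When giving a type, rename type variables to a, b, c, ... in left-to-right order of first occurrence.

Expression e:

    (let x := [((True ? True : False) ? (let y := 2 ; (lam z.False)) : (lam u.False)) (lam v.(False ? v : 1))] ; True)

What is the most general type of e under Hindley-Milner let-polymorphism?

Working:
  unify Bool ~ Bool
  unify Bool ~ Bool
  unify Bool ~ Bool
let y : Int
\z._ : a -> Bool
\u._ : b -> Bool
  unify a -> Bool ~ b -> Bool
  unify a ~ b
  unify Bool ~ Bool
  unify Bool ~ Bool
v : c
  unify c ~ Int
\v._ : Int -> Int
  unify b -> Bool ~ (Int -> Int) -> d
  unify b ~ Int -> Int
  unify Bool ~ d
_ _ : Bool
let x : Bool

Answer: Bool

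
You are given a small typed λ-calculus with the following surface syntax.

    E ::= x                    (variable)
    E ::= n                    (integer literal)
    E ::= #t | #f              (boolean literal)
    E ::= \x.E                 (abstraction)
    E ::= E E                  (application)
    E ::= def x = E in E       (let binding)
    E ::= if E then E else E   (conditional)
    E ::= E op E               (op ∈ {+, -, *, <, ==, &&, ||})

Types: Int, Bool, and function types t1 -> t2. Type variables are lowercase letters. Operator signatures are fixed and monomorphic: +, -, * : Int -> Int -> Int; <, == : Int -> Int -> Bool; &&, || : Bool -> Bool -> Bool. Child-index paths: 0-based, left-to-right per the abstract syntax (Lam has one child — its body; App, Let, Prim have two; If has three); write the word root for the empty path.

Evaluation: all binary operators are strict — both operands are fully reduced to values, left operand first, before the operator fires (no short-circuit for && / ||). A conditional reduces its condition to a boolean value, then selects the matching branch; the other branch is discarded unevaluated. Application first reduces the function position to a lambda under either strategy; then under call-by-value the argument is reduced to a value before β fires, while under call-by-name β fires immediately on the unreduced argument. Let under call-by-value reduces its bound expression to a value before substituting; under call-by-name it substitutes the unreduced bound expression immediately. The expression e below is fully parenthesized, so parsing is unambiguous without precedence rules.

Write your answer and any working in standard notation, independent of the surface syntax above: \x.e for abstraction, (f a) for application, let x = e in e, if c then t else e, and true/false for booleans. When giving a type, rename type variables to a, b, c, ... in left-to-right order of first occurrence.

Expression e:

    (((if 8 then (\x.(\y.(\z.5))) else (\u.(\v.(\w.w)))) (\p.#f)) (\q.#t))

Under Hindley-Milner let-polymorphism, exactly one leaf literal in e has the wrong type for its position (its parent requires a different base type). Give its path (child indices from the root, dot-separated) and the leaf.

Derivation:
  unify Int ~ Bool
  FAIL: mismatch Int ~ Bool

Answer: 0.0.0 : 8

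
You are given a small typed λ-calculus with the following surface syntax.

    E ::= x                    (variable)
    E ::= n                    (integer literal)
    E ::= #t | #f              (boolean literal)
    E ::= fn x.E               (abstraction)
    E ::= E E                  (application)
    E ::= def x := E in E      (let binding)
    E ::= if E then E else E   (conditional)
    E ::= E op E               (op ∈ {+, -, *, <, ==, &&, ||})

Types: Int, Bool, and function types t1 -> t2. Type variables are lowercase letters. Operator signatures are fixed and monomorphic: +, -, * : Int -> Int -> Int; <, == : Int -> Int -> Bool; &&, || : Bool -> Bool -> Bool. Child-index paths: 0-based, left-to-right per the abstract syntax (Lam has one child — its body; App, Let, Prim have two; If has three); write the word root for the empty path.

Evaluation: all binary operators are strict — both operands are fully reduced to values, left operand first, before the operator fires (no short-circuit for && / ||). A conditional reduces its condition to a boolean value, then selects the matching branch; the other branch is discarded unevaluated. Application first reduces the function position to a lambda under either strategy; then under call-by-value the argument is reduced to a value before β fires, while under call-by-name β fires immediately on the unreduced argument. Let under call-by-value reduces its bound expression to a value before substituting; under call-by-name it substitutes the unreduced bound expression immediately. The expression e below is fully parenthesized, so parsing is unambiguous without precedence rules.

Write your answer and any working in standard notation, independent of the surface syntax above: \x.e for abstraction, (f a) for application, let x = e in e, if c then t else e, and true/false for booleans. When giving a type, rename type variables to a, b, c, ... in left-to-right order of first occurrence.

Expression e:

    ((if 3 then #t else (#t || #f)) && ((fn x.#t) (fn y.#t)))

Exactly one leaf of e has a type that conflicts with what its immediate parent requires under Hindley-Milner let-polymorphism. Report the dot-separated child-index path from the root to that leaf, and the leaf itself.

Trace:
  unify Int ~ Bool
  FAIL: mismatch Int ~ Bool

Answer: 0.0 : 3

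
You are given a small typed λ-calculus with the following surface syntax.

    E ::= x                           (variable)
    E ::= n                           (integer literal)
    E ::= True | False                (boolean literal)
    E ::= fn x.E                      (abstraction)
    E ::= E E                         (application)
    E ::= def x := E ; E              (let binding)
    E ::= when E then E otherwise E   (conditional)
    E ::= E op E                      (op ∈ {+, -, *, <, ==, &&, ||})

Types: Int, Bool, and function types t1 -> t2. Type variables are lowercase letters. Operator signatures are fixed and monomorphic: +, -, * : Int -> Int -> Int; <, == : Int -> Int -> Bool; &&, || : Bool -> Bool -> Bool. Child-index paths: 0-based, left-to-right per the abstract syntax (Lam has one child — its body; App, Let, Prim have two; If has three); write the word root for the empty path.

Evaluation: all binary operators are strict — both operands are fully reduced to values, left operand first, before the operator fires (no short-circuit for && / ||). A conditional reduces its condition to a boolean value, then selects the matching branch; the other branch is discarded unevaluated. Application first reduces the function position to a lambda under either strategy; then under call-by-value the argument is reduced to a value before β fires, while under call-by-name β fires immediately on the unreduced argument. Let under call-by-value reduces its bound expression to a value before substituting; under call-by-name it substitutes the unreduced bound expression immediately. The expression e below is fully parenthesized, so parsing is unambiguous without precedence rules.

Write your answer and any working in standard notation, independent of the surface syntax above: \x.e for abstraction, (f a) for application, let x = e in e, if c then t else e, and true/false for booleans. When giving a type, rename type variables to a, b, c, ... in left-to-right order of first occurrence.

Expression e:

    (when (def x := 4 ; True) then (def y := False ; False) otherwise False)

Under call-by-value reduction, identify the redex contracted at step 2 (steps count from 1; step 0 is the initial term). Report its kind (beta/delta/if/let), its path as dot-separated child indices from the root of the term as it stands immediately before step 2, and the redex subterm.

Answer: if at root : (if true then (let y = false in false) else false)

Trace:
step 0: (if (let x = 4 in true) then (let y = false in false) else false)
step 1: [let@0] (if true then (let y = false in false) else false)
step 2: [if@root] (let y = false in false)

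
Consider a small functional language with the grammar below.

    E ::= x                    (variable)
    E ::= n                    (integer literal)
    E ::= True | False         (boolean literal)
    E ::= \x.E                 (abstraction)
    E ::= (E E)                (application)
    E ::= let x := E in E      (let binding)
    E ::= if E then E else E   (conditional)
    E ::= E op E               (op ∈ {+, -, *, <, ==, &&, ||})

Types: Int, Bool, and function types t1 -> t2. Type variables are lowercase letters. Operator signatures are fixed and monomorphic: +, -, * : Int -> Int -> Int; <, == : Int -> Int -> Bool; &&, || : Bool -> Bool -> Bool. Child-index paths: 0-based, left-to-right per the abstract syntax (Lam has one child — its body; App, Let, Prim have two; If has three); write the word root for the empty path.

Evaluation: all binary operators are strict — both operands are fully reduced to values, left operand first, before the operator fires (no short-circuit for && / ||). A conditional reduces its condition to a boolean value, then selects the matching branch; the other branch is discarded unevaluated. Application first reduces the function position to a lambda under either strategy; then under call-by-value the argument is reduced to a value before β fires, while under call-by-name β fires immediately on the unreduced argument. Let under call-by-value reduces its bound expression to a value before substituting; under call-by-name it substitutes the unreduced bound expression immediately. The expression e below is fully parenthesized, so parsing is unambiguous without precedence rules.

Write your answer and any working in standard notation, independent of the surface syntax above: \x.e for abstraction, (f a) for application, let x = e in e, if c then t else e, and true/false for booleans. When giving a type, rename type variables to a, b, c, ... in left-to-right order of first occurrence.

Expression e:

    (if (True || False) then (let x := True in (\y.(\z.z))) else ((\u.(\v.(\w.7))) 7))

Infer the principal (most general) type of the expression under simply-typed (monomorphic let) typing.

Answer: a -> Int -> Int

Derivation:
  unify Bool ~ Bool
  unify Bool ~ Bool
  unify Bool ~ Bool
let x : Bool
z : b
\z._ : b -> b
\y._ : a -> b -> b
\w._ : e -> Int
\v._ : d -> e -> Int
\u._ : c -> d -> e -> Int
  unify c -> d -> e -> Int ~ Int -> f
  unify c ~ Int
  unify d -> e -> Int ~ f
_ _ : d -> e -> Int
  unify a -> b -> b ~ d -> e -> Int
  unify a ~ d
  unify b -> b ~ e -> Int
  unify b ~ e
  unify e ~ Int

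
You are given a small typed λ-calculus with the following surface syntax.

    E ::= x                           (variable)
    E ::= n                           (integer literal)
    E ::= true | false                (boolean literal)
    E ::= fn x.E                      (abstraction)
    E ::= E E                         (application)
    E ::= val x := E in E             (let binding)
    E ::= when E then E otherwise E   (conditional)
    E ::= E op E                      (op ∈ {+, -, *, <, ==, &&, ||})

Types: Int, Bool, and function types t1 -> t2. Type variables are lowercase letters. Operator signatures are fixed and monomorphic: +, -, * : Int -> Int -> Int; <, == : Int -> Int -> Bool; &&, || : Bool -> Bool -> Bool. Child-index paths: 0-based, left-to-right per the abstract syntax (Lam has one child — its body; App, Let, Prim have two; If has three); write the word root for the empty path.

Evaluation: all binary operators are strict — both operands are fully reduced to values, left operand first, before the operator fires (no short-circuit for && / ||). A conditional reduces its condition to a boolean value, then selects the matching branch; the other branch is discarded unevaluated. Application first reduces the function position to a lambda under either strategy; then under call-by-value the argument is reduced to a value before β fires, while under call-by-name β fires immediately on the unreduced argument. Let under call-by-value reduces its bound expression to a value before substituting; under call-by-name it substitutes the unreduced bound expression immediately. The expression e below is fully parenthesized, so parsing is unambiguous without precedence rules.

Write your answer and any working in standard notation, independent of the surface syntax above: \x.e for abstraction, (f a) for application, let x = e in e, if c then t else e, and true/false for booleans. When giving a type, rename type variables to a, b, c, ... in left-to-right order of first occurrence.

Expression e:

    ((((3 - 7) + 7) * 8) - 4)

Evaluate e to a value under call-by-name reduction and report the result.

Derivation:
step 0: ((((3 - 7) + 7) * 8) - 4)
step 1: [delta@0.0.0] (((-4 + 7) * 8) - 4)
step 2: [delta@0.0] ((3 * 8) - 4)
step 3: [delta@0] (24 - 4)
step 4: [delta@root] 20

Answer: 20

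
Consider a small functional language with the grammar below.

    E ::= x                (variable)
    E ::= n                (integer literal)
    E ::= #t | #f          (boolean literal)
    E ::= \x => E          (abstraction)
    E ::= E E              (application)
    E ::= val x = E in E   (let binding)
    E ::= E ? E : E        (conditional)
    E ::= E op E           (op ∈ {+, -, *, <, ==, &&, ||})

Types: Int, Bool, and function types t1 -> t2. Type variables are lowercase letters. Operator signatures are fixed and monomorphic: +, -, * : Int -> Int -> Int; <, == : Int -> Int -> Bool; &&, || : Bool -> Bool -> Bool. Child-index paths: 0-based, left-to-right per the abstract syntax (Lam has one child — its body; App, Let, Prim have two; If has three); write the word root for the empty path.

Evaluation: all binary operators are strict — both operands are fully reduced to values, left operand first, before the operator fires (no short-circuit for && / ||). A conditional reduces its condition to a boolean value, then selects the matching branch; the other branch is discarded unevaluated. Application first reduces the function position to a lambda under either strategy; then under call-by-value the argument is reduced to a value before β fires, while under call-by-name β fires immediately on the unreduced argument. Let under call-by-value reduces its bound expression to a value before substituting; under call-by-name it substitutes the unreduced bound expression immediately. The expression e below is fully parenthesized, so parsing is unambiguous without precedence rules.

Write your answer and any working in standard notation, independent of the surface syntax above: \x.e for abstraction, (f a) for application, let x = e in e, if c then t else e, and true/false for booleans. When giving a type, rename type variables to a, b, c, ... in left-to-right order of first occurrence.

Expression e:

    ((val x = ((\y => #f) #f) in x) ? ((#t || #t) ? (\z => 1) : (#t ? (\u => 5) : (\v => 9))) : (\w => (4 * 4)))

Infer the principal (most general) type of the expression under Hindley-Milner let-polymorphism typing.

Answer: a -> Int

Trace:
\y._ : a -> Bool
  unify a -> Bool ~ Bool -> b
  unify a ~ Bool
  unify Bool ~ b
_ _ : Bool
let x : Bool
x : Bool
  unify Bool ~ Bool
  unify Bool ~ Bool
  unify Bool ~ Bool
  unify Bool ~ Bool
\z._ : c -> Int
  unify Bool ~ Bool
\u._ : d -> Int
\v._ : e -> Int
  unify d -> Int ~ e -> Int
  unify d ~ e
  unify Int ~ Int
  unify c -> Int ~ e -> Int
  unify c ~ e
  unify Int ~ Int
  unify Int ~ Int
  unify Int ~ Int
\w._ : f -> Int
  unify e -> Int ~ f -> Int
  unify e ~ f
  unify Int ~ Int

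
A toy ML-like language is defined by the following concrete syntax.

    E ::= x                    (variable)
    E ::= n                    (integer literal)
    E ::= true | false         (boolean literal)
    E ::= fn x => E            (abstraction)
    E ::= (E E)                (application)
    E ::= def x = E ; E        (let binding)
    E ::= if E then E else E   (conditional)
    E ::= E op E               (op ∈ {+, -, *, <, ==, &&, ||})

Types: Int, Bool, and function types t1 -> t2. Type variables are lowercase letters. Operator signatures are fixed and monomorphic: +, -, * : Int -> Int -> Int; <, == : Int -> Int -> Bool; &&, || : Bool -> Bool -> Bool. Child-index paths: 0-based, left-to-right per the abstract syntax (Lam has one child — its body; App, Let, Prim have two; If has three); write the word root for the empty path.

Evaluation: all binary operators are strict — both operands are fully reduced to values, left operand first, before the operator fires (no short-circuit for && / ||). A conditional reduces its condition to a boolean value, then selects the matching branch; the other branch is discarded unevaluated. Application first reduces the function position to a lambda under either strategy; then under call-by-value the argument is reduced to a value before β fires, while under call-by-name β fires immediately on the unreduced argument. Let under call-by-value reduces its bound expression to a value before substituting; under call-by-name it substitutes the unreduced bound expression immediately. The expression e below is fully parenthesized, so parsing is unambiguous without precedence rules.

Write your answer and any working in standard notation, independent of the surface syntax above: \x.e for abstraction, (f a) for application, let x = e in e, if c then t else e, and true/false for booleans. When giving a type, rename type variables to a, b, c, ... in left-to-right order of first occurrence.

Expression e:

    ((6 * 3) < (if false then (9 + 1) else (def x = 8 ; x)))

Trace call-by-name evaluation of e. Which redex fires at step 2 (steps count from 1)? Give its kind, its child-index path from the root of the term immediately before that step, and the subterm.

Answer: if at 1 : (if false then (9 + 1) else (let x = 8 in x))

Working:
step 0: ((6 * 3) < (if false then (9 + 1) else (let x = 8 in x)))
step 1: [delta@0] (18 < (if false then (9 + 1) else (let x = 8 in x)))
step 2: [if@1] (18 < (let x = 8 in x))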